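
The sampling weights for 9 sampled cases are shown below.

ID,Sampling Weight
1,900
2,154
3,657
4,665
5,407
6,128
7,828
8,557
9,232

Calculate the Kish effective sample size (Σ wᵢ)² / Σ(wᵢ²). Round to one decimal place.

Σ wᵢ = 900 + 154 + 657 + 665 + 407 + 128 + 828 + 557 + 232 = 4528
Σ wᵢ² = 810000 + 23716 + 431649 + 442225 + 165649 + 16384 + 685584 + 310249 + 53824 = 2939280
n_eff = 4528² / 2939280 = 20502784 / 2939280 = 6.9754443

7.0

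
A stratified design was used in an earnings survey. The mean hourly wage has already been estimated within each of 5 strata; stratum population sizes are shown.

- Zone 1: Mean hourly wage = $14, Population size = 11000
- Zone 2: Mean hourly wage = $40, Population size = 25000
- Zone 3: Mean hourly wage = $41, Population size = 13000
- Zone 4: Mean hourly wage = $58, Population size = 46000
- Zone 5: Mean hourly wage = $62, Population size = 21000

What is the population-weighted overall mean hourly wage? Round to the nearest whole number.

Σ Nₕ·x̄ₕ = 14×11000 + 40×25000 + 41×13000 + 58×46000 + 62×21000
  = 5657000
Σ Nₕ = 11000 + 25000 + 13000 + 46000 + 21000 = 116000
Overall mean = 5657000 / 116000 = 48.767241

49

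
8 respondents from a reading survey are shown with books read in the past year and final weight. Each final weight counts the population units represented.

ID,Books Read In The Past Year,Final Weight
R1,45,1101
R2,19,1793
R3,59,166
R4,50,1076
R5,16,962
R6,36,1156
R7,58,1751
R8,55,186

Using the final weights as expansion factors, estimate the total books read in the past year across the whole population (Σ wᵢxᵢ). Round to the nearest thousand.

316000

Weighted total = 316002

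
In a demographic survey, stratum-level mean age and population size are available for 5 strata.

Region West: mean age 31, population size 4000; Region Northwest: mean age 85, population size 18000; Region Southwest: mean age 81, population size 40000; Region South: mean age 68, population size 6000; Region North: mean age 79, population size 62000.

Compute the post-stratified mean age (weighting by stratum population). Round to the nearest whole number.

Σ Nₕ·x̄ₕ = 10200000
Σ Nₕ = 4000 + 18000 + 40000 + 6000 + 62000 = 130000
Overall mean = 10200000 / 130000 = 78.461538

78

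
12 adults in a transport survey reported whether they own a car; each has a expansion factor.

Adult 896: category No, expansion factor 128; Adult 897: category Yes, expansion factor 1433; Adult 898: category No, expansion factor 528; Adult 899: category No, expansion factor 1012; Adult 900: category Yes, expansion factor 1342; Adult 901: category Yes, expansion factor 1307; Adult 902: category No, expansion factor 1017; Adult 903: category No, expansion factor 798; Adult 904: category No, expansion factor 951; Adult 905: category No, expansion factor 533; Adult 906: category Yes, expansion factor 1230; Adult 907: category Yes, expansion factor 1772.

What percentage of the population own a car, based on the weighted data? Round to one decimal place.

Sum of weights for 'Yes' = 1433 + 1342 + 1307 + 1230 + 1772 = 7084
Total weight = 12051
Weighted proportion = 7084 / 12051 = 0.58783503 → 58.783503%

58.8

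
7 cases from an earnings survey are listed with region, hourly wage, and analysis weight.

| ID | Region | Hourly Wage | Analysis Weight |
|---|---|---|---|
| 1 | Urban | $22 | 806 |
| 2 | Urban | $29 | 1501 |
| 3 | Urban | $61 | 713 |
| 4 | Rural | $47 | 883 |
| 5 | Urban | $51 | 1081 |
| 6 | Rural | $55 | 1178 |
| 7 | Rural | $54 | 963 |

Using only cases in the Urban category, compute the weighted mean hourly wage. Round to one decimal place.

39.0

Urban rows: 1, 2, 3, 5
Weighted sum = 159885
Sum of weights = 806 + 1501 + 713 + 1081 = 4101
Weighted mean = 159885 / 4101 = 38.986832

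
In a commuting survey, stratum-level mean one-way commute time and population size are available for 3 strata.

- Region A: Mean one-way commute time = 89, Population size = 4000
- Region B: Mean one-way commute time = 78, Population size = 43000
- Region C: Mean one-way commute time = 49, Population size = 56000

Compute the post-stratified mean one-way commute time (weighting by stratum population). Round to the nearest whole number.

Σ Nₕ·x̄ₕ = 6454000
Σ Nₕ = 4000 + 43000 + 56000 = 103000
Overall mean = 6454000 / 103000 = 62.660194

63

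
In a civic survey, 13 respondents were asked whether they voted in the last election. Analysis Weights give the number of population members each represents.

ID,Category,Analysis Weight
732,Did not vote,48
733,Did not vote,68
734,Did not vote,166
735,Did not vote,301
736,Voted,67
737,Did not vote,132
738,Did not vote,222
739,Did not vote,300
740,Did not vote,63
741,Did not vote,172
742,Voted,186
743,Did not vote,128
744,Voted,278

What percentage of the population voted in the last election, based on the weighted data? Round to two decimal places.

Sum of weights for 'Voted' = 67 + 186 + 278 = 531
Total weight = 2131
Weighted proportion = 531 / 2131 = 0.24917879 → 24.917879%

24.92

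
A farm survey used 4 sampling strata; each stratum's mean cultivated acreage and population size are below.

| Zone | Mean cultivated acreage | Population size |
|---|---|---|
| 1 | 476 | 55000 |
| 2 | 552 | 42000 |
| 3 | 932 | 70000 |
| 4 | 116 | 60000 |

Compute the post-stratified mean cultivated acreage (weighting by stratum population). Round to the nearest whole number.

Σ Nₕ·x̄ₕ = 476×55000 + 552×42000 + 932×70000 + 116×60000
  = 26180000 + 23184000 + 65240000 + 6960000 = 121564000
Σ Nₕ = 55000 + 42000 + 70000 + 60000 = 227000
Overall mean = 121564000 / 227000 = 535.52423

536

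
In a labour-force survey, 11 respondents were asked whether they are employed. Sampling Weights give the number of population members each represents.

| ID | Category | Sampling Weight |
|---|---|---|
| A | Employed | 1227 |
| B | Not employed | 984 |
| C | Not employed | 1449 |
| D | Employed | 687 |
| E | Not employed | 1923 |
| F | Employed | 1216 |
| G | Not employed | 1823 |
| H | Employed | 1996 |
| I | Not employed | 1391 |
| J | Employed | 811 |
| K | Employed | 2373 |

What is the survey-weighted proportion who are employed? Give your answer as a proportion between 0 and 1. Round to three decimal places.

0.523

Sum of weights for 'Employed' = 1227 + 687 + 1216 + 1996 + 811 + 2373 = 8310
Total weight = 1227 + 984 + 1449 + 687 + 1923 + 1216 + 1823 + 1996 + 1391 + 811 + 2373 = 15880
Weighted proportion = 8310 / 15880 = 0.52329975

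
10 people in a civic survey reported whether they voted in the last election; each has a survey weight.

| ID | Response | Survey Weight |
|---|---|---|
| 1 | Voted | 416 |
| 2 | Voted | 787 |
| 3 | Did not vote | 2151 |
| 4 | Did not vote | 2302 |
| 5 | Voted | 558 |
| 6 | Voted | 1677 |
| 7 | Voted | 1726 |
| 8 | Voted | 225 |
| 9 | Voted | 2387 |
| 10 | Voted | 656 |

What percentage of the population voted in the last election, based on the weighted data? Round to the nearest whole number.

Sum of weights for 'Voted' = 416 + 787 + 558 + 1677 + 1726 + 225 + 2387 + 656 = 8432
Total weight = 416 + 787 + 2151 + 2302 + 558 + 1677 + 1726 + 225 + 2387 + 656 = 12885
Weighted proportion = 8432 / 12885 = 0.65440435 → 65.440435%

65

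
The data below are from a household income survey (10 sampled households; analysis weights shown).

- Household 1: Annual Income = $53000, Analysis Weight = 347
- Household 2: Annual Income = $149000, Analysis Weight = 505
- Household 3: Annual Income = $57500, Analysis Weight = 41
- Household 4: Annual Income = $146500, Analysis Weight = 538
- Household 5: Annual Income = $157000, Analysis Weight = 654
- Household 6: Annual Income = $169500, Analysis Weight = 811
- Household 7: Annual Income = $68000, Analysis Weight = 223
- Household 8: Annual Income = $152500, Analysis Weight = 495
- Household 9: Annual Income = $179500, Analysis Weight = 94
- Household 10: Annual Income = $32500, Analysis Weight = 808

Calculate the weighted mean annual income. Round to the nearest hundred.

Weighted sum = 53000×347 + 149000×505 + 57500×41 + 146500×538 + 157000×654 + 169500×811 + 68000×223 + 152500×495 + 179500×94 + 32500×808
  = 18391000 + 75245000 + 2357500 + 78817000 + 102678000 + 137464500 + 15164000 + 75487500 + 16873000 + 26260000 = 548737500
Sum of weights = 347 + 505 + 41 + 538 + 654 + 811 + 223 + 495 + 94 + 808 = 4516
Weighted mean = 548737500 / 4516 = 121509.63

121500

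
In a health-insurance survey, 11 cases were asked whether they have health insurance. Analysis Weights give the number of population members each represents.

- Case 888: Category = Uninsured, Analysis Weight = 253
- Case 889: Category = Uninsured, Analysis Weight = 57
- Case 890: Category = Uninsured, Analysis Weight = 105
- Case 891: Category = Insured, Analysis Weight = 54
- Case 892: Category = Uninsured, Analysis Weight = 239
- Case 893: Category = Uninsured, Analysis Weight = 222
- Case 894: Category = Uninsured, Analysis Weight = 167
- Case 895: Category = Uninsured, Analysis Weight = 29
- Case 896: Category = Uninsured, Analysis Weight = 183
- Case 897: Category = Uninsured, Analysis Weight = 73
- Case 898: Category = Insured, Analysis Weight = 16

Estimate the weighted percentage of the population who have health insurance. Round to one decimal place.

Sum of weights for 'Insured' = 54 + 16 = 70
Total weight = 253 + 57 + 105 + 54 + 239 + 222 + 167 + 29 + 183 + 73 + 16 = 1398
Weighted proportion = 70 / 1398 = 0.050071531 → 5.0071531%

5.0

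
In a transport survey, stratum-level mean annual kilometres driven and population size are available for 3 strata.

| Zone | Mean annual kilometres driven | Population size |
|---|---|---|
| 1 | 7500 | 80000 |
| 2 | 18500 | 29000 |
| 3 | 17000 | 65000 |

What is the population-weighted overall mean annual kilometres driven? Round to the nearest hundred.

12900

Σ Nₕ·x̄ₕ = 7500×80000 + 18500×29000 + 17000×65000
  = 2241500000
Σ Nₕ = 174000
Overall mean = 2241500000 / 174000 = 12882.184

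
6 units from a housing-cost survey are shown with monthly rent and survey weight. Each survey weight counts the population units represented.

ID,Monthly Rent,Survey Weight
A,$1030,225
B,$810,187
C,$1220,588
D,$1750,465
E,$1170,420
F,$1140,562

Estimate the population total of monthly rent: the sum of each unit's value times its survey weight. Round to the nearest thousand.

3046000

Weighted total = 1030×225 + 810×187 + 1220×588 + 1750×465 + 1170×420 + 1140×562
  = 231750 + 151470 + 717360 + 813750 + 491400 + 640680 = 3046410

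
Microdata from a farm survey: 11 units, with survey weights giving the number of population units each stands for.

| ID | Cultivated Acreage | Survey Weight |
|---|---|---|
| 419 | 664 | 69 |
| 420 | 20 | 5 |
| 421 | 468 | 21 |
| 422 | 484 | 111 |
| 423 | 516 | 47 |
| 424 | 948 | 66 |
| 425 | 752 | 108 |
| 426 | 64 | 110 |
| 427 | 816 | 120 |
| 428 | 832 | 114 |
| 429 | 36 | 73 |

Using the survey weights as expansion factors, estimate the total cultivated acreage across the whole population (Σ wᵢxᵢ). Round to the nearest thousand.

480000

Weighted total = 664×69 + 20×5 + 468×21 + 484×111 + 516×47 + 948×66 + 752×108 + 64×110 + 816×120 + 832×114 + 36×73
  = 45816 + 100 + 9828 + 53724 + 24252 + 62568 + 81216 + 7040 + 97920 + 94848 + 2628 = 479940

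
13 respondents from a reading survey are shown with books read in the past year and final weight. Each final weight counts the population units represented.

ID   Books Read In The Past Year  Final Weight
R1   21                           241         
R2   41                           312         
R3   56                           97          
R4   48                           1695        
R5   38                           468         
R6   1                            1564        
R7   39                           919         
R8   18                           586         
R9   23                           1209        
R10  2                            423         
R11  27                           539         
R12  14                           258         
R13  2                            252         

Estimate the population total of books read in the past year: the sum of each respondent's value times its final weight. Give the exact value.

Weighted total = 217704

217704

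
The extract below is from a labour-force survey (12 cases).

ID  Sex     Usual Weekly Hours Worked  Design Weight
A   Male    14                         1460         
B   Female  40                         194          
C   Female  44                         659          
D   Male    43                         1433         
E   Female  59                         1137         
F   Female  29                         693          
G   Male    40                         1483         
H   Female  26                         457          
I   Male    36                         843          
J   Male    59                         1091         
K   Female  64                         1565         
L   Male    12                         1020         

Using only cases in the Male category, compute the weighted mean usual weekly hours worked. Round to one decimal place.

Male rows: A, D, G, I, J, L
Weighted sum = 14×1460 + 43×1433 + 40×1483 + 36×843 + 59×1091 + 12×1020
  = 20440 + 61619 + 59320 + 30348 + 64369 + 12240 = 248336
Sum of weights = 1460 + 1433 + 1483 + 843 + 1091 + 1020 = 7330
Weighted mean = 248336 / 7330 = 33.8794

33.9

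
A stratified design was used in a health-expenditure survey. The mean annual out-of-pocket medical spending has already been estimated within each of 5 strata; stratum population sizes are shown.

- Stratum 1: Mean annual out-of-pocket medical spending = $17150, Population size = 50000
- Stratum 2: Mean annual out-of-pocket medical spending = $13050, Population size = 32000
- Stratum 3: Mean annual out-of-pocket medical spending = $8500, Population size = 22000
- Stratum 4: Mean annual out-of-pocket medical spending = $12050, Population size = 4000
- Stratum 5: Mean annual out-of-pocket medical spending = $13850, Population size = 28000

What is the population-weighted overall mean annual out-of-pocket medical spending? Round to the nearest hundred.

Σ Nₕ·x̄ₕ = 17150×50000 + 13050×32000 + 8500×22000 + 12050×4000 + 13850×28000
  = 857500000 + 417600000 + 187000000 + 48200000 + 387800000 = 1898100000
Σ Nₕ = 50000 + 32000 + 22000 + 4000 + 28000 = 136000
Overall mean = 1898100000 / 136000 = 13956.618

14000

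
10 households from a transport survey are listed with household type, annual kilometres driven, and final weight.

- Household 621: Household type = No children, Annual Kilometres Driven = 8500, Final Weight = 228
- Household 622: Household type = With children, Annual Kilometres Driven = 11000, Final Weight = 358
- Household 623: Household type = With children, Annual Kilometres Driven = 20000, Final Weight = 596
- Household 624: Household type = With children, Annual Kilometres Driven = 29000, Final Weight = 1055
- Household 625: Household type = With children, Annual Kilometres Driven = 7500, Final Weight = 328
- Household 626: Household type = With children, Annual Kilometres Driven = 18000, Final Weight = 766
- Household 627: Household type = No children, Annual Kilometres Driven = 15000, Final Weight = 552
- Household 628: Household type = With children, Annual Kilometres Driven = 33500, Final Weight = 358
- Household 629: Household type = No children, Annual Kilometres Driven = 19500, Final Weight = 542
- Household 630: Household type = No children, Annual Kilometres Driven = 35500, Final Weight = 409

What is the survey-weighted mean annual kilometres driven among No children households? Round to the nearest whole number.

20397

No children rows: 621, 627, 629, 630
Weighted sum = 35306500
Sum of weights = 228 + 552 + 542 + 409 = 1731
Weighted mean = 35306500 / 1731 = 20396.592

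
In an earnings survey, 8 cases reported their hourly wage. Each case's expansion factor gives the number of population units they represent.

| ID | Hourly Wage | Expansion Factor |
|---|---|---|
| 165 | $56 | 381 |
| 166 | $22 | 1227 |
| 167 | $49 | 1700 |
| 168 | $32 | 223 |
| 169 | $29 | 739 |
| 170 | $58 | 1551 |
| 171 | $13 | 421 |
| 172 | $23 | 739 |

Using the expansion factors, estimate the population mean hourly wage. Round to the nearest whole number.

Weighted sum = 272625
Sum of weights = 381 + 1227 + 1700 + 223 + 739 + 1551 + 421 + 739 = 6981
Weighted mean = 272625 / 6981 = 39.052428

39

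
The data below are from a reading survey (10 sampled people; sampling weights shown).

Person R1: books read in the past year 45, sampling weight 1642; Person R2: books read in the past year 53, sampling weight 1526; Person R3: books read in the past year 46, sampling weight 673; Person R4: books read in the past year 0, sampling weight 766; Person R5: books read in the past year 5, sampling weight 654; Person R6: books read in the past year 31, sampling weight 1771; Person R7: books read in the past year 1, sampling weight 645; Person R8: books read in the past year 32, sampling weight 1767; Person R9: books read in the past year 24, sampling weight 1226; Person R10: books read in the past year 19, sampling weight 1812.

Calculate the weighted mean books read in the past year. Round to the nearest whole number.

29

Weighted sum = 45×1642 + 53×1526 + 46×673 + 0×766 + 5×654 + 31×1771 + 1×645 + 32×1767 + 24×1226 + 19×1812
  = 73890 + 80878 + 30958 + 0 + 3270 + 54901 + 645 + 56544 + 29424 + 34428 = 364938
Sum of weights = 1642 + 1526 + 673 + 766 + 654 + 1771 + 645 + 1767 + 1226 + 1812 = 12482
Weighted mean = 364938 / 12482 = 29.237141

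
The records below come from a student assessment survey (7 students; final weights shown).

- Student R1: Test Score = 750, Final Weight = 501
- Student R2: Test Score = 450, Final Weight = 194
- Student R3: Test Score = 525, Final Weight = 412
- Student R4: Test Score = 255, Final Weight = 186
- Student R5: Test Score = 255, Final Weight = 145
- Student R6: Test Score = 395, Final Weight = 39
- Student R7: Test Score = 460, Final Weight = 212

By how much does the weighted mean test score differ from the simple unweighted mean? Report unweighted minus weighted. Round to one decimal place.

Unweighted sum = 750 + 450 + 525 + 255 + 255 + 395 + 460 = 3090
Unweighted mean = 3090 / 7 = 441.42857
Weighted sum = 750×501 + 450×194 + 525×412 + 255×186 + 255×145 + 395×39 + 460×212
  = 876680
Sum of weights = 501 + 194 + 412 + 186 + 145 + 39 + 212 = 1689
Weighted mean = 876680 / 1689 = 519.05269
Difference (unweighted minus weighted) = -77.624122

-77.6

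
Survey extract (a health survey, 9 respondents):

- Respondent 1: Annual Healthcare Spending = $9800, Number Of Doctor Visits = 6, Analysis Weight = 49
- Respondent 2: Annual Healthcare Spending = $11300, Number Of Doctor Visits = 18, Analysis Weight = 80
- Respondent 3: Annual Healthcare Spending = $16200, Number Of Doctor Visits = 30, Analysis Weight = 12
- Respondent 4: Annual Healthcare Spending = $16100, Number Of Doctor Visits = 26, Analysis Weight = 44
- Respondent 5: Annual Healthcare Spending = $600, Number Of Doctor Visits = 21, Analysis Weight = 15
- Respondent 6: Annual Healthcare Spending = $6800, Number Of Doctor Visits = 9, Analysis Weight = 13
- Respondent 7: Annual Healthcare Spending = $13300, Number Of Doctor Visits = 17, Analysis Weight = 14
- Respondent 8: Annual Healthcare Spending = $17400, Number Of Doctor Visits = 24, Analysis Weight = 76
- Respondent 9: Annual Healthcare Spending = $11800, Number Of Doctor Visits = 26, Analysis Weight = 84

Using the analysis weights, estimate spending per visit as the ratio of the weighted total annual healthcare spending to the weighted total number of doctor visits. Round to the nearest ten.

620

Σ wᵢ·y = 9800×49 + 11300×80 + 16200×12 + 16100×44 + 600×15 + 6800×13 + 13300×14 + 17400×76 + 11800×84
  = 480200 + 904000 + 194400 + 708400 + 9000 + 88400 + 186200 + 1322400 + 991200 = 4884200
Σ wᵢ·x = 6×49 + 18×80 + 30×12 + 26×44 + 21×15 + 9×13 + 17×14 + 24×76 + 26×84
  = 7916
Ratio = 4884200 / 7916 = 617.00354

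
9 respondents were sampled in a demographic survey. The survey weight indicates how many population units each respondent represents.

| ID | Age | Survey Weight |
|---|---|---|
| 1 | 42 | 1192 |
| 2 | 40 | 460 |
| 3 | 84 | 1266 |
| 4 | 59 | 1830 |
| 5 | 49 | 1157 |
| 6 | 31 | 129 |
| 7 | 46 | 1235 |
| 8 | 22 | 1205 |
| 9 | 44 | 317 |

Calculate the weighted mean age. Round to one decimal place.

Weighted sum = 42×1192 + 40×460 + 84×1266 + 59×1830 + 49×1157 + 31×129 + 46×1235 + 22×1205 + 44×317
  = 440738
Sum of weights = 1192 + 460 + 1266 + 1830 + 1157 + 129 + 1235 + 1205 + 317 = 8791
Weighted mean = 440738 / 8791 = 50.135138

50.1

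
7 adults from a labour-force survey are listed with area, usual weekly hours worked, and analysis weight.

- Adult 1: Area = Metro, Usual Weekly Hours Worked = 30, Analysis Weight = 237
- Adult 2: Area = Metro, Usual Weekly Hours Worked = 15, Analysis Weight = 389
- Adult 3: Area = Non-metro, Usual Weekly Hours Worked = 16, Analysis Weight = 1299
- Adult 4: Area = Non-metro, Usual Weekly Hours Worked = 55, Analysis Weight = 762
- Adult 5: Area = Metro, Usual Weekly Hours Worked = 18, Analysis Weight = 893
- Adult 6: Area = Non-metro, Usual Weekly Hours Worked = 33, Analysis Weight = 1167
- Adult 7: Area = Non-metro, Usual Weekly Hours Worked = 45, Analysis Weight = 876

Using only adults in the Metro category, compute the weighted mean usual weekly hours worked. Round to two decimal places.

Metro rows: 1, 2, 5
Weighted sum = 30×237 + 15×389 + 18×893
  = 7110 + 5835 + 16074 = 29019
Sum of weights = 1519
Weighted mean = 29019 / 1519 = 19.104016

19.10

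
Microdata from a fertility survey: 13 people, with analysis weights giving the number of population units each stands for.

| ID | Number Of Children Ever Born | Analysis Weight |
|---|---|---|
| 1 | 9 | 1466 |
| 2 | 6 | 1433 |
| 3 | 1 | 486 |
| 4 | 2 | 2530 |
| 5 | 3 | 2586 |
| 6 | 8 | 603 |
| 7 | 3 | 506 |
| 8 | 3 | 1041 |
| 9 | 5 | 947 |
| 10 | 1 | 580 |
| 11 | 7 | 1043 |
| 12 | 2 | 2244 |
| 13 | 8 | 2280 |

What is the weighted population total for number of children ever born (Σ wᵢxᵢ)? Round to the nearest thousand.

Weighted total = 79905

80000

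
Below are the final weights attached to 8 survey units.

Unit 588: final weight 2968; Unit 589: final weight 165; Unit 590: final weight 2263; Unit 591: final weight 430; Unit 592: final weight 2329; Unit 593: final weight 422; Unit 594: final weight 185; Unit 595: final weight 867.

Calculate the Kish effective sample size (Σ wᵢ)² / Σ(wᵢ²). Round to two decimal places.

4.52

Σ wᵢ = 2968 + 165 + 2263 + 430 + 2329 + 422 + 185 + 867 = 9629
Σ wᵢ² = 8809024 + 27225 + 5121169 + 184900 + 5424241 + 178084 + 34225 + 751689 = 20530557
n_eff = 9629² / 20530557 = 92717641 / 20530557 = 4.5160802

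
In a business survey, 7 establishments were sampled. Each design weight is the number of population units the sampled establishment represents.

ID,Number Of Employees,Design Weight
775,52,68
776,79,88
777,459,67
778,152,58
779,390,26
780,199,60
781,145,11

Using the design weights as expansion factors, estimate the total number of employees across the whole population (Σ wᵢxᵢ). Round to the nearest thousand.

74000

Weighted total = 52×68 + 79×88 + 459×67 + 152×58 + 390×26 + 199×60 + 145×11
  = 3536 + 6952 + 30753 + 8816 + 10140 + 11940 + 1595 = 73732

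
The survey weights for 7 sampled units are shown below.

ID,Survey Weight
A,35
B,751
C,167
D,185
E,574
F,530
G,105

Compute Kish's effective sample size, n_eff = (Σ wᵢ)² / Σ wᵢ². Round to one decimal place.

Σ wᵢ = 2347
Σ wᵢ² = 1225 + 564001 + 27889 + 34225 + 329476 + 280900 + 11025 = 1248741
n_eff = 2347² / 1248741 = 5508409 / 1248741 = 4.4111701

4.4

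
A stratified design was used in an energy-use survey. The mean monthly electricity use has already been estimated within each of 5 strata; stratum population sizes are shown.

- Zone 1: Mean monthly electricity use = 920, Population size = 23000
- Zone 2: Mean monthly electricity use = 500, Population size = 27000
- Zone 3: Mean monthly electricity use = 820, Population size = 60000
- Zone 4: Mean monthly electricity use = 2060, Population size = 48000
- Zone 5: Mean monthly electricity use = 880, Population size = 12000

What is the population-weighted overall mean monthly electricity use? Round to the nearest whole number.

Σ Nₕ·x̄ₕ = 920×23000 + 500×27000 + 820×60000 + 2060×48000 + 880×12000
  = 193300000
Σ Nₕ = 170000
Overall mean = 193300000 / 170000 = 1137.0588

1137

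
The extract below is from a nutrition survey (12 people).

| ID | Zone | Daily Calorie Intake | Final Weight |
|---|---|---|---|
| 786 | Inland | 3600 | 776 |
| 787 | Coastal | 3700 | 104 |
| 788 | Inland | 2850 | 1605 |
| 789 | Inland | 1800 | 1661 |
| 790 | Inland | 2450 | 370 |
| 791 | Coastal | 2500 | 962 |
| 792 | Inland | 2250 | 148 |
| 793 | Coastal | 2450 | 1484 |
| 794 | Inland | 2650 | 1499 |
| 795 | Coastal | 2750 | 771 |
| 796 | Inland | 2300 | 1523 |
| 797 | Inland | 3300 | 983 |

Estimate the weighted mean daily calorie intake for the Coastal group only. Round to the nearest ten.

Coastal rows: 787, 791, 793, 795
Weighted sum = 3700×104 + 2500×962 + 2450×1484 + 2750×771
  = 8545850
Sum of weights = 104 + 962 + 1484 + 771 = 3321
Weighted mean = 8545850 / 3321 = 2573.2761

2570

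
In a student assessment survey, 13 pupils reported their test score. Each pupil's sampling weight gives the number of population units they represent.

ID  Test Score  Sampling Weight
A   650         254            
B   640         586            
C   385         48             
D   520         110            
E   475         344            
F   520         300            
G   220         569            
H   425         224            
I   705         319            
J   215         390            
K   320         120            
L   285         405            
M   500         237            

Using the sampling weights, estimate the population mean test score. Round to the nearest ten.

Weighted sum = 1736670
Sum of weights = 3906
Weighted mean = 1736670 / 3906 = 444.61598

440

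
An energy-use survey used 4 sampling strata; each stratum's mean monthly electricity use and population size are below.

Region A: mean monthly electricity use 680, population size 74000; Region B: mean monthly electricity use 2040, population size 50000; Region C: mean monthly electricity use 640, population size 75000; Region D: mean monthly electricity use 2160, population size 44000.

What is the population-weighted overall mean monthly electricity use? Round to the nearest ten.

1220

Σ Nₕ·x̄ₕ = 680×74000 + 2040×50000 + 640×75000 + 2160×44000
  = 295360000
Σ Nₕ = 243000
Overall mean = 295360000 / 243000 = 1215.4733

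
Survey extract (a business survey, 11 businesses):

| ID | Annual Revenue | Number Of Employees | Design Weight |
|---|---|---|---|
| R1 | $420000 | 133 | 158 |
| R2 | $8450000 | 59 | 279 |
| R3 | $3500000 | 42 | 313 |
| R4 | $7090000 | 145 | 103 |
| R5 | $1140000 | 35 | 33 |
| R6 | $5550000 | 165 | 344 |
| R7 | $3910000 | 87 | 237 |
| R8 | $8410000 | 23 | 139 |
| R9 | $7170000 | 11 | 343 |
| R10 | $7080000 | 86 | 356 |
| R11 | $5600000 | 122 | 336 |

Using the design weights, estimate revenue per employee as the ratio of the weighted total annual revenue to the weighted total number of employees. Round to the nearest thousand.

68000

Σ wᵢ·y = 420000×158 + 8450000×279 + 3500000×313 + 7090000×103 + 1140000×33 + 5550000×344 + 3910000×237 + 8410000×139 + 7170000×343 + 7080000×356 + 5600000×336
  = 66360000 + 2357550000 + 1095500000 + 730270000 + 37620000 + 1909200000 + 926670000 + 1168990000 + 2459310000 + 2520480000 + 1881600000 = 15153550000
Σ wᵢ·x = 222668
Ratio = 15153550000 / 222668 = 68054.458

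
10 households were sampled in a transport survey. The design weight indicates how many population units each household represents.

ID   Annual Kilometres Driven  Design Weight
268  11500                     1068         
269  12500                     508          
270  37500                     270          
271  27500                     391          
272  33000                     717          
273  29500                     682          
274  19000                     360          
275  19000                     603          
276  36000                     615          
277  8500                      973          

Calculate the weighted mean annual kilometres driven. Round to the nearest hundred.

Weighted sum = 11500×1068 + 12500×508 + 37500×270 + 27500×391 + 33000×717 + 29500×682 + 19000×360 + 19000×603 + 36000×615 + 8500×973
  = 12282000 + 6350000 + 10125000 + 10752500 + 23661000 + 20119000 + 6840000 + 11457000 + 22140000 + 8270500 = 131997000
Sum of weights = 1068 + 508 + 270 + 391 + 717 + 682 + 360 + 603 + 615 + 973 = 6187
Weighted mean = 131997000 / 6187 = 21334.572

21300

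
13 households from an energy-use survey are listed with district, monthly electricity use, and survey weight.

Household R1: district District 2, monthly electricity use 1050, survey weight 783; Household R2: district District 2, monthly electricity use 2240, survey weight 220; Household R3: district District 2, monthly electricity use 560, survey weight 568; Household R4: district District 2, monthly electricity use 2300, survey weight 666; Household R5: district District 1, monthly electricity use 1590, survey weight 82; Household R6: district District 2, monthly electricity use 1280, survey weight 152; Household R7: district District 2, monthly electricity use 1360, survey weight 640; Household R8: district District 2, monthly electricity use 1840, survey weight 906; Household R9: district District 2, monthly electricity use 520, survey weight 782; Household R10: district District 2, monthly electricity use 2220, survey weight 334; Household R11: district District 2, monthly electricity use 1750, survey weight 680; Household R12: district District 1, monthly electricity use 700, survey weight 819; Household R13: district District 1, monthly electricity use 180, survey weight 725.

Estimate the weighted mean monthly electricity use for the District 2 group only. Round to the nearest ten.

1440

District 2 rows: R1, R2, R3, R4, R6, R7, R8, R9, R10, R11
Weighted sum = 8234950
Sum of weights = 783 + 220 + 568 + 666 + 152 + 640 + 906 + 782 + 334 + 680 = 5731
Weighted mean = 8234950 / 5731 = 1436.9133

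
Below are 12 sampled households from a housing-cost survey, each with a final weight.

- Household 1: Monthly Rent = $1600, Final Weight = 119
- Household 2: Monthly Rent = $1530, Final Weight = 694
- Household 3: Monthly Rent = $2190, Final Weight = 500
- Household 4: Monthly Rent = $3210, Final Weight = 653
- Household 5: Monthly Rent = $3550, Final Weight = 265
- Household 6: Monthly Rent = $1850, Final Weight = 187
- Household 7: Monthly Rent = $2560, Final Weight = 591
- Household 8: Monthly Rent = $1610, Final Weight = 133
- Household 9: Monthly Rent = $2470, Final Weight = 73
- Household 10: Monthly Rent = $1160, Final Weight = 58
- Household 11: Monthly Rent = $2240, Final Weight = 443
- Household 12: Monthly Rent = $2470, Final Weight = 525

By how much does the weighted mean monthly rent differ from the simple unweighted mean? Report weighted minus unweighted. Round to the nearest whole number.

153

Unweighted sum = 1600 + 1530 + 2190 + 3210 + 3550 + 1850 + 2560 + 1610 + 2470 + 1160 + 2240 + 2470 = 26440
Unweighted mean = 26440 / 12 = 2203.3333
Weighted sum = 1600×119 + 1530×694 + 2190×500 + 3210×653 + 3550×265 + 1850×187 + 2560×591 + 1610×133 + 2470×73 + 1160×58 + 2240×443 + 2470×525
  = 9993800
Sum of weights = 119 + 694 + 500 + 653 + 265 + 187 + 591 + 133 + 73 + 58 + 443 + 525 = 4241
Weighted mean = 9993800 / 4241 = 2356.4725
Difference (weighted minus unweighted) = 153.1392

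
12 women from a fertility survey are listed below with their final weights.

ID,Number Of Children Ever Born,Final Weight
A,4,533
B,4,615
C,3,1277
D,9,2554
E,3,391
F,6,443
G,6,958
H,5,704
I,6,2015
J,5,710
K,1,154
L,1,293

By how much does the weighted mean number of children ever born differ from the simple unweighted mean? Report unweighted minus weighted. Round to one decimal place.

-1.3

Unweighted sum = 4 + 4 + 3 + 9 + 3 + 6 + 6 + 5 + 6 + 5 + 1 + 1 = 53
Unweighted mean = 53 / 12 = 4.4166667
Weighted sum = 60595
Sum of weights = 533 + 615 + 1277 + 2554 + 391 + 443 + 958 + 704 + 2015 + 710 + 154 + 293 = 10647
Weighted mean = 60595 / 10647 = 5.6912745
Difference (unweighted minus weighted) = -1.2746079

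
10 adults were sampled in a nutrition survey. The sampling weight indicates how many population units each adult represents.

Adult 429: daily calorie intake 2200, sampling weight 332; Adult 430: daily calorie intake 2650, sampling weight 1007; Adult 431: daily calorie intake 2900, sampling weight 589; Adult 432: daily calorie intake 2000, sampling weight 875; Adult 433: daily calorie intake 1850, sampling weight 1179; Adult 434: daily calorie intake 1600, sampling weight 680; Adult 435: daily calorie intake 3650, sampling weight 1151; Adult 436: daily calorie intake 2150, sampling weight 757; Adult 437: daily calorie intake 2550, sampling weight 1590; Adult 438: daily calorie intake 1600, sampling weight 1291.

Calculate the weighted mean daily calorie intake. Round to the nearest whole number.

Weighted sum = 2200×332 + 2650×1007 + 2900×589 + 2000×875 + 1850×1179 + 1600×680 + 3650×1151 + 2150×757 + 2550×1590 + 1600×1291
  = 22075000
Sum of weights = 332 + 1007 + 589 + 875 + 1179 + 680 + 1151 + 757 + 1590 + 1291 = 9451
Weighted mean = 22075000 / 9451 = 2335.7317

2336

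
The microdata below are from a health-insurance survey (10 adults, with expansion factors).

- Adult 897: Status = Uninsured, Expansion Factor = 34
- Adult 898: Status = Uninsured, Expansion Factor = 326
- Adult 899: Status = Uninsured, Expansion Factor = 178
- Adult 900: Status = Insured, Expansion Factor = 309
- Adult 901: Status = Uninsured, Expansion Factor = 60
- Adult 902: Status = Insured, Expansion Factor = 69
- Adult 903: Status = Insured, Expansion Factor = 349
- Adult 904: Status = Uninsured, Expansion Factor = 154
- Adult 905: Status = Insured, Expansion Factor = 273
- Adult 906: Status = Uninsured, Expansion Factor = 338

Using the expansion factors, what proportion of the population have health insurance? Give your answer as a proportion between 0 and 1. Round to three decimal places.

Sum of weights for 'Insured' = 309 + 69 + 349 + 273 = 1000
Total weight = 2090
Weighted proportion = 1000 / 2090 = 0.4784689

0.478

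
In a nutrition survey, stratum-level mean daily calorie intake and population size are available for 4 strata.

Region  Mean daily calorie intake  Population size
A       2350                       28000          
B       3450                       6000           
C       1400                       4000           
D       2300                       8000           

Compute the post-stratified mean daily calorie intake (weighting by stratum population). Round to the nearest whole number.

2402

Σ Nₕ·x̄ₕ = 2350×28000 + 3450×6000 + 1400×4000 + 2300×8000
  = 65800000 + 20700000 + 5600000 + 18400000 = 110500000
Σ Nₕ = 46000
Overall mean = 110500000 / 46000 = 2402.1739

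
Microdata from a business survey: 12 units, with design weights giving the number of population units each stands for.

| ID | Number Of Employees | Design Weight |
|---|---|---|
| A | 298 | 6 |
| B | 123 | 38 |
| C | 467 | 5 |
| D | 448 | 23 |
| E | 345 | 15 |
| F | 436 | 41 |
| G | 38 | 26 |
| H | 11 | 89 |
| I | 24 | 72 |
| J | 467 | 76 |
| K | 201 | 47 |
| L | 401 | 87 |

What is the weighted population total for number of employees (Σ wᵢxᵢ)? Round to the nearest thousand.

Weighted total = 298×6 + 123×38 + 467×5 + 448×23 + 345×15 + 436×41 + 38×26 + 11×89 + 24×72 + 467×76 + 201×47 + 401×87
  = 1788 + 4674 + 2335 + 10304 + 5175 + 17876 + 988 + 979 + 1728 + 35492 + 9447 + 34887 = 125673

126000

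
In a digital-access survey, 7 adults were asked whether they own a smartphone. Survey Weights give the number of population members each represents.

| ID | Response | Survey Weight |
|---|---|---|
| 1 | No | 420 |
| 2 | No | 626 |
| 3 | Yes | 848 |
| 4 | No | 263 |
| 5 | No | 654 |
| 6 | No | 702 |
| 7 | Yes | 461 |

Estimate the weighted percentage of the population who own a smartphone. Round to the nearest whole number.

33

Sum of weights for 'Yes' = 848 + 461 = 1309
Total weight = 420 + 626 + 848 + 263 + 654 + 702 + 461 = 3974
Weighted proportion = 1309 / 3974 = 0.32939104 → 32.939104%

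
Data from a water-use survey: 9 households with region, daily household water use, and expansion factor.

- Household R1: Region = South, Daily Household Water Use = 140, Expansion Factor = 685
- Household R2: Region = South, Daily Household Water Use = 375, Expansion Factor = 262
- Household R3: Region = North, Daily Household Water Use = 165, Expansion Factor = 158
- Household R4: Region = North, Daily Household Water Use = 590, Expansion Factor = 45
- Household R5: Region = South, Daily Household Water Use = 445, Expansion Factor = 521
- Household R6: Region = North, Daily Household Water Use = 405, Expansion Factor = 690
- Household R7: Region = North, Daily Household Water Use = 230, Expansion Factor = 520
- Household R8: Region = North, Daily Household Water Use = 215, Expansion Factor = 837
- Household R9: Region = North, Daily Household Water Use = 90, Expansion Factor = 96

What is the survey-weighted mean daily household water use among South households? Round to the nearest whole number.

290

South rows: R1, R2, R5
Weighted sum = 140×685 + 375×262 + 445×521
  = 95900 + 98250 + 231845 = 425995
Sum of weights = 685 + 262 + 521 = 1468
Weighted mean = 425995 / 1468 = 290.18733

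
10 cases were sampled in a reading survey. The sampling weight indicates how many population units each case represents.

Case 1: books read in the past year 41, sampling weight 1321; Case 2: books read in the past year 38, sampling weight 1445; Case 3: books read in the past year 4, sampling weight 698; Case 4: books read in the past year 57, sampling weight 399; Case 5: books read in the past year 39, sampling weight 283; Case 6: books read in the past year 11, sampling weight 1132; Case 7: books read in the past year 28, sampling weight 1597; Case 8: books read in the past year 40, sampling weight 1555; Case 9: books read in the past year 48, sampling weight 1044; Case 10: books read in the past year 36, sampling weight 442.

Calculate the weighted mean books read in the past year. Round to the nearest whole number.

Weighted sum = 331035
Sum of weights = 1321 + 1445 + 698 + 399 + 283 + 1132 + 1597 + 1555 + 1044 + 442 = 9916
Weighted mean = 331035 / 9916 = 33.383925

33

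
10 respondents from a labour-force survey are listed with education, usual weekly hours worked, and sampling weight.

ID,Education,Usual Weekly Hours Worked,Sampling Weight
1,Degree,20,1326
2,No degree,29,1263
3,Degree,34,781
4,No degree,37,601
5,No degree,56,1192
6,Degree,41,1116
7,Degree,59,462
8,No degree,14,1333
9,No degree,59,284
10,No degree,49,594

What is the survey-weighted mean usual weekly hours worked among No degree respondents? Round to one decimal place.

No degree rows: 2, 4, 5, 8, 9, 10
Weighted sum = 29×1263 + 37×601 + 56×1192 + 14×1333 + 59×284 + 49×594
  = 36627 + 22237 + 66752 + 18662 + 16756 + 29106 = 190140
Sum of weights = 1263 + 601 + 1192 + 1333 + 284 + 594 = 5267
Weighted mean = 190140 / 5267 = 36.100247

36.1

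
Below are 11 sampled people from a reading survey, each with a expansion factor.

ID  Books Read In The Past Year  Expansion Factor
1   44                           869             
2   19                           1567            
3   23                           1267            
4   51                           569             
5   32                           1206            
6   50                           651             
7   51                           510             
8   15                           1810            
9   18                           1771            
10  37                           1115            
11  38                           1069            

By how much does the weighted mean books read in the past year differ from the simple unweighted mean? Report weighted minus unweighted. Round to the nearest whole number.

-5

Unweighted sum = 44 + 19 + 23 + 51 + 32 + 50 + 51 + 15 + 18 + 37 + 38 = 378
Unweighted mean = 378 / 11 = 34.363636
Weighted sum = 364226
Sum of weights = 869 + 1567 + 1267 + 569 + 1206 + 651 + 510 + 1810 + 1771 + 1115 + 1069 = 12404
Weighted mean = 364226 / 12404 = 29.363592
Difference (weighted minus unweighted) = -5.000044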